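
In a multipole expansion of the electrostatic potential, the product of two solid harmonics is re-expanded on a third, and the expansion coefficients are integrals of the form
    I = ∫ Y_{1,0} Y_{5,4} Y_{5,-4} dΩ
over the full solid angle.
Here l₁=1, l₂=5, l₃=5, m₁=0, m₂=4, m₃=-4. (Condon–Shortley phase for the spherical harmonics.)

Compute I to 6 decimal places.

Σlᵢ=11 odd — θ-integrand is odd under cosθ→−cosθ; I=0

0.000000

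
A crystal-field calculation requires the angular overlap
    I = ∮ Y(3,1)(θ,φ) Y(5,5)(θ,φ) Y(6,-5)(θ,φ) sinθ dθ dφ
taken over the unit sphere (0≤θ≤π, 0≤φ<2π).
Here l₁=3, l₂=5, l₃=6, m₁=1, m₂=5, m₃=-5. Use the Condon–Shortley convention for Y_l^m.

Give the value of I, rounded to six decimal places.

Σmᵢ = 1 ≠ 0, so the φ-integral vanishes; I = 0

0.000000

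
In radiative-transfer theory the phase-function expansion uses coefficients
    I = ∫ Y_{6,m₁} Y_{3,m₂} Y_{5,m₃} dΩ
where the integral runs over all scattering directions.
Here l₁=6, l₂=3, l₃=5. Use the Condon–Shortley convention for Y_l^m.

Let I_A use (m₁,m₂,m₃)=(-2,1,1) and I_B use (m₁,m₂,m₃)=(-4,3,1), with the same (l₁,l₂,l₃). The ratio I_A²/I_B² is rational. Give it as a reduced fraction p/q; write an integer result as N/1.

l's match ⇒ only the (l;m) 3-j factors differ between A and B.
A: triangle coeff Δ(6,3,5) = 1/675675; Σ_t [2,4]: t=2:+1/11520 t=3:−1/4320 t=4:+1/27648 = -1/9216; (3j)²=2/143 [(6 3 5; -2 1 1)], sign=-1
B: triangle coeff Δ(6,3,5) = 1/675675; Σ_t [4,4]: t=4:+1/69120 = 1/69120; (3j)²=4/143 [(6 3 5; -4 3 1)], sign=+1
I_A²/I_B² = (2/143)/(4/143) = 1/2

1/2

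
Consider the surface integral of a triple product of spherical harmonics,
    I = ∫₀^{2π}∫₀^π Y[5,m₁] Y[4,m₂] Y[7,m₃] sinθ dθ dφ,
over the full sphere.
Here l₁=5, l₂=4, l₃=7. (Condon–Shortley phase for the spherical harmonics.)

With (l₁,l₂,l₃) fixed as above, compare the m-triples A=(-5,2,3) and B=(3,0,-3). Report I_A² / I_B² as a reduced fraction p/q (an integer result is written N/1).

2025/1058

Same 5,4,7: normalisation and zero-m 3j drop out of the ratio.
A: Δ: 2! 8! 6! / 17! → 1/6126120; sum: t=2:+1/3870720 = 1/3870720; 3j²(5 4 7; -5 2 3) = Δ·Π!·Σ² = 675/136136  (sign +1)
B: Δ: 2! 8! 6! / 17! → 1/6126120; sum: t=0:+1/138240 t=1:−1/181440 t=2:+1/3870720 = 23/11612160; 3j²(5 4 7; 3 0 -3) = Δ·Π!·Σ² = 529/204204  (sign +1)
I_A²/I_B² = (675/136136)/(529/204204) = 2025/1058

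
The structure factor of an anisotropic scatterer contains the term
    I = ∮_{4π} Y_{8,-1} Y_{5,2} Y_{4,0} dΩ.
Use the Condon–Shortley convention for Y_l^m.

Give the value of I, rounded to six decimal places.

0.000000

Σmᵢ = 1 ≠ 0, so the φ-integral vanishes; I = 0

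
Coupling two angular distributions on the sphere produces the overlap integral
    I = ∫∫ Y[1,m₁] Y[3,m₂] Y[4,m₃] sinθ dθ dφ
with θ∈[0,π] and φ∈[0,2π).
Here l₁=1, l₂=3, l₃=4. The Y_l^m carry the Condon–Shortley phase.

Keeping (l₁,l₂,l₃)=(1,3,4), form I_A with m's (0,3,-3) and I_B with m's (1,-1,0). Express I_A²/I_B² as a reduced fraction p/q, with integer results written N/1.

l's match ⇒ only the (l;m) 3-j factors differ between A and B.
A: triangle coeff Δ(1,3,4) = 1/252; Σ_t [0,0]: t=0:+1/720 = 1/720; (3j)²=1/36 [(1 3 4; 0 3 -3)], sign=-1
B: triangle coeff Δ(1,3,4) = 1/252; Σ_t [0,0]: t=0:+1/96 = 1/96; (3j)²=1/42 [(1 3 4; 1 -1 0)], sign=+1
I_A²/I_B² = (1/36)/(1/42) = 7/6

7/6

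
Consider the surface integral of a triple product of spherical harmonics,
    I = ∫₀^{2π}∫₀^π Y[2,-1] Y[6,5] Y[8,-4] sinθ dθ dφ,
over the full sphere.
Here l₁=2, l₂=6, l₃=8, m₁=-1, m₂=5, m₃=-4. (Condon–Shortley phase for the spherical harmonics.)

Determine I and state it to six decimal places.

m-sum 0 ✓  L=16 even ✓  4≤8≤8 ✓
Π(2lᵢ+1) = 5×13×17 = 1105
triangle coeff Δ(2,6,8) = 1/30940
Σ_t [0,0]: t=0:+1/2073600 = 1/2073600
(3j)²=28/1105 [(2 6 8; 0 0 0)], sign=+1
Σ_t [0,0]: t=0:+1/239500800 = 1/239500800
(3j)²=12/7735 [(2 6 8; -1 5 -4)], sign=+1
⇒ 4πI² = 48/1105
I = (+1)√(48/1105/(4π)) = 0.05879421

0.058794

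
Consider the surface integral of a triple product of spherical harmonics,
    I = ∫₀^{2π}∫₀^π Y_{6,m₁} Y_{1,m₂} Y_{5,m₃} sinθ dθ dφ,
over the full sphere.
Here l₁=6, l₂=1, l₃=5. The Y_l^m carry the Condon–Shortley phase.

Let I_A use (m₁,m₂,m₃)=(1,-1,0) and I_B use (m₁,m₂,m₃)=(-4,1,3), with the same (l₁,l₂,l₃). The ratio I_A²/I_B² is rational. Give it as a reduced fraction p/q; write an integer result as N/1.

7/15

Same 6,1,5: normalisation and zero-m 3j drop out of the ratio.
A: Δ: 2! 10! 0! / 13! → 1/858; sum: t=0:+1/28800 = 1/28800; 3j²(6 1 5; 1 -1 0) = Δ·Π!·Σ² = 7/286  (sign -1)
B: Δ: 2! 10! 0! / 13! → 1/858; sum: t=2:+1/161280 = 1/161280; 3j²(6 1 5; -4 1 3) = Δ·Π!·Σ² = 15/286  (sign +1)
I_A²/I_B² = (7/286)/(15/286) = 7/15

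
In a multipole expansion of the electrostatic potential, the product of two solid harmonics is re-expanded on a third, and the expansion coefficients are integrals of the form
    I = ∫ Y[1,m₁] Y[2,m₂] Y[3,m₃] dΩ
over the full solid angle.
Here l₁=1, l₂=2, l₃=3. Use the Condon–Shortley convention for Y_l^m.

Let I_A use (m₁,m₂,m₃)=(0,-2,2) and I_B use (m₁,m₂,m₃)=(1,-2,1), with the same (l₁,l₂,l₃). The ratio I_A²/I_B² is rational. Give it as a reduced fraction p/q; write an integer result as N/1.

Shared (l₁,l₂,l₃)=(1,2,3): N and (l;000)² cancel in I_A²/I_B².
A: Δ = 0!·2!·4!/7! = 1/105; Racah Σ t=0..0: t=0:+1/24 = 1/24; ⇒ 3j(1 2 3; 0 -2 2)² = 1/21, sgn -1
B: Δ = 0!·2!·4!/7! = 1/105; Racah Σ t=0..0: t=0:+1/48 = 1/48; ⇒ 3j(1 2 3; 1 -2 1)² = 1/105, sgn +1
I_A²/I_B² = (1/21)/(1/105) = 5/1

5/1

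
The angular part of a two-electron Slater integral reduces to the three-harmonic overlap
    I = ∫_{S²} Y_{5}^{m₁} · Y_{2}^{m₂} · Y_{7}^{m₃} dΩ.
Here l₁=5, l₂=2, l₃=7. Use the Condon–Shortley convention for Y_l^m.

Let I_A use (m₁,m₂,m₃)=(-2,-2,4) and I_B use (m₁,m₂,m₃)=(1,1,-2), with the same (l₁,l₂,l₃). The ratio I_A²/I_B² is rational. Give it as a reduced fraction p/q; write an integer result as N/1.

11/14

Shared (l₁,l₂,l₃)=(5,2,7): N and (l;000)² cancel in I_A²/I_B².
A: Δ = 0!·10!·4!/15! = 1/15015; Racah Σ t=0..0: t=0:+1/725760 = 1/725760; ⇒ 3j(5 2 7; -2 -2 4)² = 2/91, sgn -1
B: Δ = 0!·10!·4!/15! = 1/15015; Racah Σ t=0..0: t=0:+1/103680 = 1/103680; ⇒ 3j(5 2 7; 1 1 -2)² = 4/143, sgn -1
I_A²/I_B² = (2/91)/(4/143) = 11/14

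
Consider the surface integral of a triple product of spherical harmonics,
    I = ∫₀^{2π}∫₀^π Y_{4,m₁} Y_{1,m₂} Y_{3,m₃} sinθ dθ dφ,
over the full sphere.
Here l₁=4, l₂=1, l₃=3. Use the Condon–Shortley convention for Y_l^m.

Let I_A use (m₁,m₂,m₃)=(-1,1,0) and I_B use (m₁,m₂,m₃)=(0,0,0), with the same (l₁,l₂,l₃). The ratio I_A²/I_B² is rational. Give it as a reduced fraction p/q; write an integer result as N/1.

Shared (l₁,l₂,l₃)=(4,1,3): N and (l;000)² cancel in I_A²/I_B².
A: Δ = 2!·6!·0!/9! = 1/252; Racah Σ t=2..2: t=2:+1/72 = 1/72; ⇒ 3j(4 1 3; -1 1 0)² = 5/126, sgn -1
B: Δ = 2!·6!·0!/9! = 1/252; Racah Σ t=1..1: t=1:−1/36 = -1/36; ⇒ 3j(4 1 3; 0 0 0)² = 4/63, sgn +1
I_A²/I_B² = (5/126)/(4/63) = 5/8

5/8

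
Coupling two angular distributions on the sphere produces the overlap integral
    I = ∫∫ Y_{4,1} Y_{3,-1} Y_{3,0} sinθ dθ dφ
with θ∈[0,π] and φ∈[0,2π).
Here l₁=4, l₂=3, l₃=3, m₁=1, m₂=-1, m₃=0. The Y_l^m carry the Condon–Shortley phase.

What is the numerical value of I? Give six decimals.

m-sum 0 ✓  L=10 even ✓  1≤3≤7 ✓
Π(2lᵢ+1) = 9×7×7 = 441
triangle coeff Δ(4,3,3) = 1/34650
Σ_t [1,3]: t=1:−1/72 t=2:+1/16 t=3:−1/72 = 5/144
(3j)²=2/77 [(4 3 3; 0 0 0)], sign=-1
Σ_t [0,2]: t=0:+1/288 t=1:−1/24 t=2:+1/48 = -5/288
(3j)²=5/462 [(4 3 3; 1 -1 0)], sign=+1
⇒ 4πI² = 15/121
I = (-1)√(15/121/(4π)) = -0.09932258

-0.099323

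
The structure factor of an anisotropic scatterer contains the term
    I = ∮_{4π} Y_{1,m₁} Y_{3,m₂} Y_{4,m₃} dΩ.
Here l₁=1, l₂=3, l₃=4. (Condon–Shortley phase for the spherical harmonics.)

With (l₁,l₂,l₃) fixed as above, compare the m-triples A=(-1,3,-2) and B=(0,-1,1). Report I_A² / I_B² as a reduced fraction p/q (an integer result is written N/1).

1/15

Same 1,3,4: normalisation and zero-m 3j drop out of the ratio.
A: Δ: 0! 2! 6! / 9! → 1/252; sum: t=0:+1/1440 = 1/1440; 3j²(1 3 4; -1 3 -2) = Δ·Π!·Σ² = 1/252  (sign +1)
B: Δ: 0! 2! 6! / 9! → 1/252; sum: t=0:+1/48 = 1/48; 3j²(1 3 4; 0 -1 1) = Δ·Π!·Σ² = 5/84  (sign -1)
I_A²/I_B² = (1/252)/(5/84) = 1/15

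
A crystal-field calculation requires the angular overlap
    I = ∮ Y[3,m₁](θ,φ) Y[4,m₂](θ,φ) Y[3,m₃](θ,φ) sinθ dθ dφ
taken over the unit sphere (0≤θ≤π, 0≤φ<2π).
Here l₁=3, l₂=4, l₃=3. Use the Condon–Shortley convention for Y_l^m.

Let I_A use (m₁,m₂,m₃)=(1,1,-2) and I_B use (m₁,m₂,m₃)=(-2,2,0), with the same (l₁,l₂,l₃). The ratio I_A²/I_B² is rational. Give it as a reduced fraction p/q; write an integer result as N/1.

32/3

Shared (l₁,l₂,l₃)=(3,4,3): N and (l;000)² cancel in I_A²/I_B².
A: Δ = 4!·2!·4!/11! = 1/34650; Racah Σ t=1..2: t=1:−1/144 t=2:+1/48 = 1/72; ⇒ 3j(3 4 3; 1 1 -2)² = 16/693, sgn -1
B: Δ = 4!·2!·4!/11! = 1/34650; Racah Σ t=3..4: t=3:−1/72 t=4:+1/96 = -1/288; ⇒ 3j(3 4 3; -2 2 0)² = 1/462, sgn +1
I_A²/I_B² = (16/693)/(1/462) = 32/3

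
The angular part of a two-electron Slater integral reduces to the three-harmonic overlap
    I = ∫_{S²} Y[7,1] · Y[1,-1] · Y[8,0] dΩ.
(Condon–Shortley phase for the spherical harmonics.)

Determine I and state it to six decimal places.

m-sum 0 ✓  L=16 even ✓  6≤8≤8 ✓
Π(2lᵢ+1) = 15×3×17 = 765
triangle coeff Δ(7,1,8) = 1/2040
Σ_t [0,0]: t=0:+1/25401600 = 1/25401600
(3j)²=8/255 [(7 1 8; 0 0 0)], sign=+1
Σ_t [0,0]: t=0:+1/58060800 = 1/58060800
(3j)²=7/510 [(7 1 8; 1 -1 0)], sign=+1
⇒ 4πI² = 28/85
I = (+1)√(28/85/(4π)) = 0.16190663

0.161907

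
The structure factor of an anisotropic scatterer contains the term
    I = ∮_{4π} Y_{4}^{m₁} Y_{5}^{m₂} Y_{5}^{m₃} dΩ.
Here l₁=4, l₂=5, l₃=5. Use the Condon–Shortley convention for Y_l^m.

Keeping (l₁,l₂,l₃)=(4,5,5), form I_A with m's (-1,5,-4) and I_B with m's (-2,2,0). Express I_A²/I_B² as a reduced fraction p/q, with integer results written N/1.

24/7

l's match ⇒ only the (l;m) 3-j factors differ between A and B.
A: triangle coeff Δ(4,5,5) = 1/3153150; Σ_t [4,4]: t=4:+1/103680 = 1/103680; (3j)²=4/143 [(4 5 5; -1 5 -4)], sign=-1
B: triangle coeff Δ(4,5,5) = 1/3153150; Σ_t [2,4]: t=2:+1/11520 t=3:−1/1728 t=4:+1/3456 = -7/34560; (3j)²=7/858 [(4 5 5; -2 2 0)], sign=+1
I_A²/I_B² = (4/143)/(7/858) = 24/7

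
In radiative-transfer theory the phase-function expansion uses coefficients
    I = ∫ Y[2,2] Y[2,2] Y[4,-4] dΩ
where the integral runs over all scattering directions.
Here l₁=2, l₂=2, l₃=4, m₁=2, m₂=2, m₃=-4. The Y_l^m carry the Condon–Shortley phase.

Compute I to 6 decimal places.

m-sum 0 ✓  L=8 even ✓  0≤4≤4 ✓
Π(2lᵢ+1) = 5×5×9 = 225
triangle coeff Δ(2,2,4) = 1/630
Σ_t [0,0]: t=0:+1/16 = 1/16
(3j)²=2/35 [(2 2 4; 0 0 0)], sign=+1
Σ_t [0,0]: t=0:+1/576 = 1/576
(3j)²=1/9 [(2 2 4; 2 2 -4)], sign=+1
⇒ 4πI² = 10/7
I = (+1)√(10/7/(4π)) = 0.33716777

0.337168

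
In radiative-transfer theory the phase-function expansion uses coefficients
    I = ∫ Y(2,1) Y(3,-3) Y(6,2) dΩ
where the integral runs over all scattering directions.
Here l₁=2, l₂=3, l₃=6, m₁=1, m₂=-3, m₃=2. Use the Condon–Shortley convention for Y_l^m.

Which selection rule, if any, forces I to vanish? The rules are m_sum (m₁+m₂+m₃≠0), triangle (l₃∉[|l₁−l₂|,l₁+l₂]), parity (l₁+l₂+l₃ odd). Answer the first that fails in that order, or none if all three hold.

triangle

azimuthal sum: 1 − 3 + 2 = 0  ✓
1 ≤ 6 ≤ 5 (triangle on l)  ✗
L = 2 + 3 + 6 = 11 (odd)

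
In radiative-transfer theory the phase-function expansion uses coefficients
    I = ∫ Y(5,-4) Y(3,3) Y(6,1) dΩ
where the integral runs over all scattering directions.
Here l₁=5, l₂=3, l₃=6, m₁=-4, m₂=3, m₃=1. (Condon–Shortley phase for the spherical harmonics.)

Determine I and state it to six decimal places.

0.072068

m-sum 0 ✓  L=14 even ✓  2≤6≤8 ✓
Π(2lᵢ+1) = 11×7×13 = 1001
triangle coeff Δ(5,3,6) = 1/675675
Σ_t [0,2]: t=0:+1/8640 t=1:−1/2304 t=2:+1/8640 = -7/34560
(3j)²=7/429 [(5 3 6; 0 0 0)], sign=-1
Σ_t [2,2]: t=2:+1/241920 = 1/241920
(3j)²=4/1001 [(5 3 6; -4 3 1)], sign=-1
⇒ 4πI² = 28/429
I = (+1)√(28/429/(4π)) = 0.07206849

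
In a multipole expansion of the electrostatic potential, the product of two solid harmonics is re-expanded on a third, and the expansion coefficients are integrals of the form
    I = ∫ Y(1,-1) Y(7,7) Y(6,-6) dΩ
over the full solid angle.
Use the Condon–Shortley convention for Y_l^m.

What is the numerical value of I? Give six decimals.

Checks pass: Σm=0; 14 even; l₃=6∈[6,8].
(2·1+1)(2·7+1)(2·6+1) = 585
Δ: 2! 0! 12! / 15! → 1/1365
sum: t=1:−1/518400 = -1/518400
3j²(1 7 6; 0 0 0) = Δ·Π!·Σ² = 7/195  (sign -1)
sum: t=2:+1/958003200 = 1/958003200
3j²(1 7 6; -1 7 -6) = Δ·Π!·Σ² = 1/15  (sign +1)
combine: 4πI² = 585·7/195·1/15 = 7/5
take √, sign -1: I = -0.33377906

-0.333779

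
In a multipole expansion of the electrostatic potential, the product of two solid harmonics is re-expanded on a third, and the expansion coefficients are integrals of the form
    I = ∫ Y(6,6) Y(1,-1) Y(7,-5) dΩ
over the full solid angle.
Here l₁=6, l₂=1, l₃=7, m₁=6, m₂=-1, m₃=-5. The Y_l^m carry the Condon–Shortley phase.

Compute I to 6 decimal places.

Checks pass: Σm=0; 14 even; l₃=7∈[5,7].
(2·6+1)(2·1+1)(2·7+1) = 585
Δ: 0! 12! 2! / 15! → 1/1365
sum: t=0:+1/518400 = 1/518400
3j²(6 1 7; 0 0 0) = Δ·Π!·Σ² = 7/195  (sign -1)
sum: t=0:+1/958003200 = 1/958003200
3j²(6 1 7; 6 -1 -5) = Δ·Π!·Σ² = 1/1365  (sign +1)
combine: 4πI² = 585·7/195·1/1365 = 1/65
take √, sign -1: I = -0.03498955

-0.034990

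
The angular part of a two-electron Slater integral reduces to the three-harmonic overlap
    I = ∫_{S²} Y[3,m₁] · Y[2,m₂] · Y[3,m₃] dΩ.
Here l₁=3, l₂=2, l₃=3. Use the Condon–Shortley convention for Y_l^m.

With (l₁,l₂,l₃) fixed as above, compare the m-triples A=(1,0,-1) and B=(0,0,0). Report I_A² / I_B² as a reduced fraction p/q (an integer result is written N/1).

9/16

Shared (l₁,l₂,l₃)=(3,2,3): N and (l;000)² cancel in I_A²/I_B².
A: Δ = 2!·4!·2!/9! = 1/3780; Racah Σ t=0..2: t=0:+1/16 t=1:−1/6 t=2:+1/96 = -3/32; ⇒ 3j(3 2 3; 1 0 -1)² = 3/140, sgn -1
B: Δ = 2!·4!·2!/9! = 1/3780; Racah Σ t=0..2: t=0:+1/24 t=1:−1/4 t=2:+1/24 = -1/6; ⇒ 3j(3 2 3; 0 0 0)² = 4/105, sgn +1
I_A²/I_B² = (3/140)/(4/105) = 9/16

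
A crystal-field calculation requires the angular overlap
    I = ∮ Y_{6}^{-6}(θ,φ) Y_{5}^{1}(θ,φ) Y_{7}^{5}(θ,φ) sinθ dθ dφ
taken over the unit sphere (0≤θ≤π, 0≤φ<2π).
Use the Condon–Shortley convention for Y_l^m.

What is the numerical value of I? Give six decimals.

-0.180759

Checks pass: Σm=0; 18 even; l₃=7∈[1,11].
(2·6+1)(2·5+1)(2·7+1) = 2145
Δ: 4! 8! 6! / 19! → 1/174594420
sum: t=0:+1/4147200 t=1:−1/207360 t=2:+1/82944 t=3:−1/207360 t=4:+1/4147200 = 1/345600
3j²(6 5 7; 0 0 0) = Δ·Π!·Σ² = 420/46189  (sign -1)
sum: t=4:+1/46448640 = 1/46448640
3j²(6 5 7; -6 1 5) = Δ·Π!·Σ² = 2475/117572  (sign +1)
combine: 4πI² = 2145·420/46189·2475/117572 = 556875/1356277
take √, sign -1: I = -0.18075892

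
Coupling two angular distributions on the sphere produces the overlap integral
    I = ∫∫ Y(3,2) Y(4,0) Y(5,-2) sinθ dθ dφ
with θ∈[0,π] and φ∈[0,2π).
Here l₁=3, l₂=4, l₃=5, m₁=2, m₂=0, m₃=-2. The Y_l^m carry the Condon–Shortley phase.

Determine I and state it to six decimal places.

-0.065427

m-sum 0 ✓  L=12 even ✓  1≤5≤7 ✓
Π(2lᵢ+1) = 7×9×11 = 693
triangle coeff Δ(3,4,5) = 1/180180
Σ_t [0,2]: t=0:+1/576 t=1:−1/144 t=2:+1/576 = -1/288
(3j)²=20/1001 [(3 4 5; 0 0 0)], sign=+1
Σ_t [0,1]: t=0:+1/576 t=1:−1/864 = 1/1728
(3j)²=5/1287 [(3 4 5; 2 0 -2)], sign=-1
⇒ 4πI² = 100/1859
I = (-1)√(100/1859/(4π)) = -0.06542675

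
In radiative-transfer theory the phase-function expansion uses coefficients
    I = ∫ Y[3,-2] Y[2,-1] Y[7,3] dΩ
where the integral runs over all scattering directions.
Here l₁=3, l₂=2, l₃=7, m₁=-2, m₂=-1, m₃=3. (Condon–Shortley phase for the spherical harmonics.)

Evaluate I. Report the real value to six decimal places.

triangle: need 1≤l₃≤5, have 7; I=0

0.000000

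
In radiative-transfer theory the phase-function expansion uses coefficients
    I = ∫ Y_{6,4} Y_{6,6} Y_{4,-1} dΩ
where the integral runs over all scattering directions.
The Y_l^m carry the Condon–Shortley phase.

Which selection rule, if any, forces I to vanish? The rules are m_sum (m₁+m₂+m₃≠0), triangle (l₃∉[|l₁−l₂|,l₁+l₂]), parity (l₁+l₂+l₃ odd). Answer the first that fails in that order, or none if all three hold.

azimuthal sum: 4 + 6 − 1 = 9  ✗
0 ≤ 4 ≤ 12 (triangle on l)
L = 6 + 6 + 4 = 16 (even)

m_sum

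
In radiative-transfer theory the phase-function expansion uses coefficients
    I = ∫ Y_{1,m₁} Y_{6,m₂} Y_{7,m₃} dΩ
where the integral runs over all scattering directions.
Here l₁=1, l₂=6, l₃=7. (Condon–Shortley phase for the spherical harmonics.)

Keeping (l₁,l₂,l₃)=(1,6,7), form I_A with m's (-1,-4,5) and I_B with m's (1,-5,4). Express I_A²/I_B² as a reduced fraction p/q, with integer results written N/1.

22/1

Same 1,6,7: normalisation and zero-m 3j drop out of the ratio.
A: Δ: 0! 2! 12! / 15! → 1/1365; sum: t=0:+1/14515200 = 1/14515200; 3j²(1 6 7; -1 -4 5) = Δ·Π!·Σ² = 22/455  (sign +1)
B: Δ: 0! 2! 12! / 15! → 1/1365; sum: t=0:+1/79833600 = 1/79833600; 3j²(1 6 7; 1 -5 4) = Δ·Π!·Σ² = 1/455  (sign -1)
I_A²/I_B² = (22/455)/(1/455) = 22/1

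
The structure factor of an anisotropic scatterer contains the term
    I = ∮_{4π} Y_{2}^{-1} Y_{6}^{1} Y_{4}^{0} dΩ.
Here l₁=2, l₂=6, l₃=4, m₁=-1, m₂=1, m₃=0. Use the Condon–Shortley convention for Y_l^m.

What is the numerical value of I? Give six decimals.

-0.210395

m-sum 0 ✓  L=12 even ✓  4≤4≤8 ✓
Π(2lᵢ+1) = 5×13×9 = 585
triangle coeff Δ(2,6,4) = 1/6435
Σ_t [2,2]: t=2:+1/2304 = 1/2304
(3j)²=5/143 [(2 6 4; 0 0 0)], sign=+1
Σ_t [3,3]: t=3:−1/3456 = -1/3456
(3j)²=35/1287 [(2 6 4; -1 1 0)], sign=-1
⇒ 4πI² = 875/1573
I = (-1)√(875/1573/(4π)) = -0.21039467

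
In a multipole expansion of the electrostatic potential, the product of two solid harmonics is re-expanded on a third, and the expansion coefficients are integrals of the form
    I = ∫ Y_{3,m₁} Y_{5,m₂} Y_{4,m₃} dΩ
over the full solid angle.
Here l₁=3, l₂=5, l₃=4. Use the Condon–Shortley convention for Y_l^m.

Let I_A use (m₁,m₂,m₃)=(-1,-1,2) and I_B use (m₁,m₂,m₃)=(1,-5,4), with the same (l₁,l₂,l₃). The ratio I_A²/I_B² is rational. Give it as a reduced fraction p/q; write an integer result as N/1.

1849/5880

Shared (l₁,l₂,l₃)=(3,5,4): N and (l;000)² cancel in I_A²/I_B².
A: Δ = 4!·2!·6!/13! = 1/180180; Racah Σ t=2..4: t=2:+1/384 t=3:−1/720 t=4:+1/34560 = 43/34560; ⇒ 3j(3 5 4; -1 -1 2)² = 1849/180180, sgn +1
B: Δ = 4!·2!·6!/13! = 1/180180; Racah Σ t=0..0: t=0:+1/34560 = 1/34560; ⇒ 3j(3 5 4; 1 -5 4)² = 14/429, sgn +1
I_A²/I_B² = (1849/180180)/(14/429) = 1849/5880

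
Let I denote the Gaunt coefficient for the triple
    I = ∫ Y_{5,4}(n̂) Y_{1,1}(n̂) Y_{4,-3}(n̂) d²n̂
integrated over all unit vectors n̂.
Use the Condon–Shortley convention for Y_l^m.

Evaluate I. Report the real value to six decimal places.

Σmᵢ = 2 ≠ 0, so the φ-integral vanishes; I = 0

0.000000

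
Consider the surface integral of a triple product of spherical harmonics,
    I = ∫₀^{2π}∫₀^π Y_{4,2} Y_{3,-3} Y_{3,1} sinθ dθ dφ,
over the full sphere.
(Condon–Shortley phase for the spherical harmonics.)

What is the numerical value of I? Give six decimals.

-0.188451

m-sum 0 ✓  L=10 even ✓  1≤3≤7 ✓
Π(2lᵢ+1) = 9×7×7 = 441
triangle coeff Δ(4,3,3) = 1/34650
Σ_t [1,3]: t=1:−1/72 t=2:+1/16 t=3:−1/72 = 5/144
(3j)²=2/77 [(4 3 3; 0 0 0)], sign=-1
Σ_t [0,0]: t=0:+1/192 = 1/192
(3j)²=3/77 [(4 3 3; 2 -3 1)], sign=+1
⇒ 4πI² = 54/121
I = (-1)√(54/121/(4π)) = -0.18845135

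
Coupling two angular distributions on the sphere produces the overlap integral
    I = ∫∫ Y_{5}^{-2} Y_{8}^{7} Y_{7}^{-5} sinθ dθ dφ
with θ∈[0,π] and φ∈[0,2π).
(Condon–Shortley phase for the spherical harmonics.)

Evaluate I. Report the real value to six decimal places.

0.018143

Rules hold: Σm=0, L=20 even, 3≤7≤13.
N = 11·17·15 = 2805
Δ = 6!·4!·10!/21! = 1/814773960
Racah Σ t=1..5: t=1:−1/87091200 t=2:+1/4976640 t=3:−1/2073600 t=4:+1/4976640 t=5:−1/87091200 = -1/9676800
⇒ 3j(5 8 7; 0 0 0)² = 360/46189, sgn +1
Racah Σ t=5..6: t=5:−1/1741824000 t=6:+1/1567641600 = 1/15676416000
⇒ 3j(5 8 7; -2 7 -5)² = 11/58140, sgn +1
4πI² = N·(3j₀)²·(3jₘ)² = 330/79781
I = +1·√(0.00413632/4π) = 0.01814272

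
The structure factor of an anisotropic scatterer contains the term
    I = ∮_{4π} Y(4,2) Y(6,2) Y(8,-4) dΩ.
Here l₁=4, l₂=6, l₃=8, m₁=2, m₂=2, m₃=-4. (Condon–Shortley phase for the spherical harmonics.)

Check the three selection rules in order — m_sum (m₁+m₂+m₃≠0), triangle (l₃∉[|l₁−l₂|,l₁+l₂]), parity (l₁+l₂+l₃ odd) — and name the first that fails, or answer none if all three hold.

none

m₁+m₂+m₃ = 2 + 2 − 4 = 0  ✓
triangle: |4−6|=2 ≤ l₃=8 ≤ 4+6=10  ✓
parity: l₁+l₂+l₃ = 18 is even  ✓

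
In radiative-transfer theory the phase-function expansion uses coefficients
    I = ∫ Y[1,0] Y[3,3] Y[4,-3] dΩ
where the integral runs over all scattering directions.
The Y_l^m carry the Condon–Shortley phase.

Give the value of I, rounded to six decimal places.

-0.162868

Rules hold: Σm=0, L=8 even, 2≤4≤4.
N = 3·7·9 = 189
Δ = 0!·2!·6!/9! = 1/252
Racah Σ t=0..0: t=0:+1/36 = 1/36
⇒ 3j(1 3 4; 0 0 0)² = 4/63, sgn +1
Racah Σ t=0..0: t=0:+1/720 = 1/720
⇒ 3j(1 3 4; 0 3 -3)² = 1/36, sgn -1
4πI² = N·(3j₀)²·(3jₘ)² = 1/3
I = -1·√(0.333333/4π) = -0.16286750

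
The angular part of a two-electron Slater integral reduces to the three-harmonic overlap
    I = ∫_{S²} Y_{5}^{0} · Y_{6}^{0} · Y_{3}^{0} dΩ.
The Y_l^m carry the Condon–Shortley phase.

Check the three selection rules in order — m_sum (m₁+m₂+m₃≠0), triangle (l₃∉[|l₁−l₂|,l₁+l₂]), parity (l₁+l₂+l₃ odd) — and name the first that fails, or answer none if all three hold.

m₁+m₂+m₃ = 0 + 0 + 0 = 0  ✓
triangle: |5−6|=1 ≤ l₃=3 ≤ 5+6=11  ✓
parity: l₁+l₂+l₃ = 14 is even  ✓

none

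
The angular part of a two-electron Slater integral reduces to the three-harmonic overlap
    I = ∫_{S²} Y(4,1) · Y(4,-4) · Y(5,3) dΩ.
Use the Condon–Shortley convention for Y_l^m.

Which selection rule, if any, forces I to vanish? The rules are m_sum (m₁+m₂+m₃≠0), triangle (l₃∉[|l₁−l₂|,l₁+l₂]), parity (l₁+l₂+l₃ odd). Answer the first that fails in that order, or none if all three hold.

Σmᵢ = 0  ✓
l₃∈[|l₁−l₂|,l₁+l₂]=[0,8], have l₃=5  ✓
Σlᵢ = 13 ⇒ odd  ✗

parity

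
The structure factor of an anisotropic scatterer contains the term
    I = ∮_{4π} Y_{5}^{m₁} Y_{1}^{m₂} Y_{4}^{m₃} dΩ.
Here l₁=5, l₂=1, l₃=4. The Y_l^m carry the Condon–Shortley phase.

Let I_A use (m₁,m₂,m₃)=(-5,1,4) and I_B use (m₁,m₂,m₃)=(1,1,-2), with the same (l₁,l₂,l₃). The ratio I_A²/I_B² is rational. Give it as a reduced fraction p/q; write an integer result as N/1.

Shared (l₁,l₂,l₃)=(5,1,4): N and (l;000)² cancel in I_A²/I_B².
A: Δ = 2!·8!·0!/11! = 1/495; Racah Σ t=2..2: t=2:+1/80640 = 1/80640; ⇒ 3j(5 1 4; -5 1 4)² = 1/11, sgn +1
B: Δ = 2!·8!·0!/11! = 1/495; Racah Σ t=2..2: t=2:+1/2880 = 1/2880; ⇒ 3j(5 1 4; 1 1 -2)² = 2/165, sgn +1
I_A²/I_B² = (1/11)/(2/165) = 15/2

15/2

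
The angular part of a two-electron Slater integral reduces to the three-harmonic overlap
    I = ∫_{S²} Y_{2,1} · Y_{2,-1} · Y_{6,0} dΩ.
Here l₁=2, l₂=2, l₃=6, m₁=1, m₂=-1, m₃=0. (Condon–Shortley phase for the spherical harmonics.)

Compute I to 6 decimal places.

|2−2|≤6≤2+2 violated ⇒ I = 0

0.000000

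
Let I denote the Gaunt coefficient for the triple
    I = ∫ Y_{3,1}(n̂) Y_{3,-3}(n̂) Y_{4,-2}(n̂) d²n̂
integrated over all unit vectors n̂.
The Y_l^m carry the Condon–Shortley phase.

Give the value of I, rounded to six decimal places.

0.000000

1 − 3 − 2 = -4 ≠ 0: azimuthal integral kills it; I = 0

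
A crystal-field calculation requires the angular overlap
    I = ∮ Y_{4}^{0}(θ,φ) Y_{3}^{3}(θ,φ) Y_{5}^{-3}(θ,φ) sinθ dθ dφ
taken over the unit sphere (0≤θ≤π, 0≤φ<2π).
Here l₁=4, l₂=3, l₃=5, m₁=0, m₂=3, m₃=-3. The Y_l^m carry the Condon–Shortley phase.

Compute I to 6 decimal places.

m-sum 0 ✓  L=12 even ✓  1≤5≤7 ✓
Π(2lᵢ+1) = 9×7×11 = 693
triangle coeff Δ(4,3,5) = 1/180180
Σ_t [0,2]: t=0:+1/576 t=1:−1/144 t=2:+1/576 = -1/288
(3j)²=20/1001 [(4 3 5; 0 0 0)], sign=+1
Σ_t [2,2]: t=2:+1/2304 = 1/2304
(3j)²=5/143 [(4 3 5; 0 3 -3)], sign=+1
⇒ 4πI² = 900/1859
I = (+1)√(900/1859/(4π)) = 0.19628026

0.196280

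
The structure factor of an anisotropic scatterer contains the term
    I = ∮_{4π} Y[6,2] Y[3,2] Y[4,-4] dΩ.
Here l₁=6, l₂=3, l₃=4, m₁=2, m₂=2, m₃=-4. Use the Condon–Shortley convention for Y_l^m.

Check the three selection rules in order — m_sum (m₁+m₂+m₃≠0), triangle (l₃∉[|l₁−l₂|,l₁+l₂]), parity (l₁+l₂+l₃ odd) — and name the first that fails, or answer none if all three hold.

parity

m₁+m₂+m₃ = 2 + 2 − 4 = 0  ✓
triangle: |6−3|=3 ≤ l₃=4 ≤ 6+3=9  ✓
parity: l₁+l₂+l₃ = 13 is odd  ✗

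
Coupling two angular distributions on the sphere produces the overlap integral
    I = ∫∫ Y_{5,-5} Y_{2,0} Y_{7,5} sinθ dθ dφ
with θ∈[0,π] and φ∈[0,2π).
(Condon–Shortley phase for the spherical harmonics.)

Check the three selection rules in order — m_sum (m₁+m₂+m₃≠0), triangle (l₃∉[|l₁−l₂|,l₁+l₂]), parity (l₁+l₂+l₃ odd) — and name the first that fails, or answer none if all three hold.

none

m₁+m₂+m₃ = -5 + 0 + 5 = 0  ✓
triangle: |5−2|=3 ≤ l₃=7 ≤ 5+2=7  ✓
parity: l₁+l₂+l₃ = 14 is even  ✓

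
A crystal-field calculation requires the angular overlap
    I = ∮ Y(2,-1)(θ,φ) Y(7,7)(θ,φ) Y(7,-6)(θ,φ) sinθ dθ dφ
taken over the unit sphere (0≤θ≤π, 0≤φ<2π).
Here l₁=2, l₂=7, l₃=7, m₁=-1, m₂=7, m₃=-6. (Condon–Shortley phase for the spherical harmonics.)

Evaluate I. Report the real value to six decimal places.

Checks pass: Σm=0; 16 even; l₃=7∈[5,9].
(2·2+1)(2·7+1)(2·7+1) = 1125
Δ: 2! 2! 12! / 17! → 1/185640
sum: t=0:+1/2419200 t=1:−1/518400 t=2:+1/2419200 = -1/907200
3j²(2 7 7; 0 0 0) = Δ·Π!·Σ² = 56/3315  (sign +1)
sum: t=2:+1/958003200 = 1/958003200
3j²(2 7 7; -1 7 -6) = Δ·Π!·Σ² = 13/680  (sign -1)
combine: 4πI² = 1125·56/3315·13/680 = 105/289
take √, sign -1: I = -0.17003597

-0.170036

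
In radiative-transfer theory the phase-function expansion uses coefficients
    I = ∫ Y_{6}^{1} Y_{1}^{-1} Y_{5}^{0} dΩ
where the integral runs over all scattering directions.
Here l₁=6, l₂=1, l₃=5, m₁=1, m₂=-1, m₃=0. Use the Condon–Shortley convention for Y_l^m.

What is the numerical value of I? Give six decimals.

-0.187239

Checks pass: Σm=0; 12 even; l₃=5∈[5,7].
(2·6+1)(2·1+1)(2·5+1) = 429
Δ: 2! 10! 0! / 13! → 1/858
sum: t=1:−1/14400 = -1/14400
3j²(6 1 5; 0 0 0) = Δ·Π!·Σ² = 6/143  (sign +1)
sum: t=0:+1/28800 = 1/28800
3j²(6 1 5; 1 -1 0) = Δ·Π!·Σ² = 7/286  (sign -1)
combine: 4πI² = 429·6/143·7/286 = 63/143
take √, sign -1: I = -0.18723944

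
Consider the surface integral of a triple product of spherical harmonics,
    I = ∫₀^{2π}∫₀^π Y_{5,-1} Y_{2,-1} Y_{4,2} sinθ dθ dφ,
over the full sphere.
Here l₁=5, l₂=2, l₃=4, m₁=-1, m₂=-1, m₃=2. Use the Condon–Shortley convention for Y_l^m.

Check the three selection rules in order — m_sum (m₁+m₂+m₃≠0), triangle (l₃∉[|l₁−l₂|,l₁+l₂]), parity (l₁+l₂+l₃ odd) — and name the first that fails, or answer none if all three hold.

Σmᵢ = 0  ✓
l₃∈[|l₁−l₂|,l₁+l₂]=[3,7], have l₃=4  ✓
Σlᵢ = 11 ⇒ odd  ✗

parity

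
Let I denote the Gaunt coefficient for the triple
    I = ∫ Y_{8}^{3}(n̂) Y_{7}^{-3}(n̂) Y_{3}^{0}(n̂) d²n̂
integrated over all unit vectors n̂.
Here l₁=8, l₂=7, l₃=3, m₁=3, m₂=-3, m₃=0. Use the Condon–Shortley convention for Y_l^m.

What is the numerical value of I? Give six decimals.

Rules hold: Σm=0, L=18 even, 1≤3≤15.
N = 17·15·7 = 1785
Δ = 12!·4!·2!/19! = 1/5290740
Racah Σ t=5..7: t=5:−1/7257600 t=6:+1/2073600 t=7:−1/7257600 = 1/4838400
⇒ 3j(8 7 3; 0 0 0)² = 252/20995, sgn -1
Racah Σ t=2..4: t=2:+1/87091200 t=3:−1/8709120 t=4:+1/11612160 = -1/58060800
⇒ 3j(8 7 3; 3 -3 0)² = 99/117572, sgn +1
4πI² = N·(3j₀)²·(3jₘ)² = 18711/1037153
I = -1·√(0.0180407/4π) = -0.03788979

-0.037890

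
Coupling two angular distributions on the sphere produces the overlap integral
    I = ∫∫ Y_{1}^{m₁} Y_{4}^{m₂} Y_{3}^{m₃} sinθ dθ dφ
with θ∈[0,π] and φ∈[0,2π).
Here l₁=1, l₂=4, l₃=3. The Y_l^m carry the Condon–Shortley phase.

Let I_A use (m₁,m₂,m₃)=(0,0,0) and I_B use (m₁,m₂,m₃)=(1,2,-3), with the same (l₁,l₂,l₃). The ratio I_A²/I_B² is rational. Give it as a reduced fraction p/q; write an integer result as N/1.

16/1

l's match ⇒ only the (l;m) 3-j factors differ between A and B.
A: triangle coeff Δ(1,4,3) = 1/252; Σ_t [1,1]: t=1:−1/36 = -1/36; (3j)²=4/63 [(1 4 3; 0 0 0)], sign=+1
B: triangle coeff Δ(1,4,3) = 1/252; Σ_t [0,0]: t=0:+1/1440 = 1/1440; (3j)²=1/252 [(1 4 3; 1 2 -3)], sign=+1
I_A²/I_B² = (4/63)/(1/252) = 16/1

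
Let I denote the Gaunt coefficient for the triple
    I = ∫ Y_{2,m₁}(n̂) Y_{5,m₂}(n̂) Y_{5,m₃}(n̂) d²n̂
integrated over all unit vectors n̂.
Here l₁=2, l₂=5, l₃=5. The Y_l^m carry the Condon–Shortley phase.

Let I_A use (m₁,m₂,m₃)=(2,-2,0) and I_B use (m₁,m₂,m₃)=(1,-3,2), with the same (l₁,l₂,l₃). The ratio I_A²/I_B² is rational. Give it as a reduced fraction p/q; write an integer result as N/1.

7/5

l's match ⇒ only the (l;m) 3-j factors differ between A and B.
A: triangle coeff Δ(2,5,5) = 1/38610; Σ_t [0,0]: t=0:+1/2880 = 1/2880; (3j)²=14/429 [(2 5 5; 2 -2 0)], sign=-1
B: triangle coeff Δ(2,5,5) = 1/38610; Σ_t [0,1]: t=0:+1/2880 t=1:−1/10080 = 1/4032; (3j)²=10/429 [(2 5 5; 1 -3 2)], sign=-1
I_A²/I_B² = (14/429)/(10/429) = 7/5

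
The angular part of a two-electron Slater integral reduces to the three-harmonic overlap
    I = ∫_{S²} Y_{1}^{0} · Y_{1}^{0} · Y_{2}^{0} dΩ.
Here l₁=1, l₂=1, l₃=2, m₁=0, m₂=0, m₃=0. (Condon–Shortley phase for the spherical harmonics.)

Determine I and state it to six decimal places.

0.252313

Checks pass: Σm=0; 4 even; l₃=2∈[0,2].
(2·1+1)(2·1+1)(2·2+1) = 45
Δ: 0! 2! 2! / 5! → 1/30
sum: t=0:+1/1 = 1/1
3j²(1 1 2; 0 0 0) = Δ·Π!·Σ² = 2/15  (sign +1)
(m-triple is (0,0,0) — same symbol as above.)
combine: 4πI² = 45·2/15·2/15 = 4/5
take √, sign +1: I = 0.25231325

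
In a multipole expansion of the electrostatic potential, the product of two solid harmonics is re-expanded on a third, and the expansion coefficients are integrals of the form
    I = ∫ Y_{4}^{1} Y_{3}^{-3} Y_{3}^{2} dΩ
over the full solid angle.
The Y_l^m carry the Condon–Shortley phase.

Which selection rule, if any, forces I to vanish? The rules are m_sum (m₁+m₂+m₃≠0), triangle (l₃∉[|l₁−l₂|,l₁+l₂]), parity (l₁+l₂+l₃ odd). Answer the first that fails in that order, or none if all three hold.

none

m₁+m₂+m₃ = 1 − 3 + 2 = 0  ✓
triangle: |4−3|=1 ≤ l₃=3 ≤ 4+3=7  ✓
parity: l₁+l₂+l₃ = 10 is even  ✓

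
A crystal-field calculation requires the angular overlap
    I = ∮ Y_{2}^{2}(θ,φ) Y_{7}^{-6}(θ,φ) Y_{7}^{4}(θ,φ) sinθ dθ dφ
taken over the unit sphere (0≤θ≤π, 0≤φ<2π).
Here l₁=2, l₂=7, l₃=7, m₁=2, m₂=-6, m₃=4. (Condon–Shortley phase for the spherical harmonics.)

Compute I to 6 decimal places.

-0.106948

m-sum 0 ✓  L=16 even ✓  5≤7≤9 ✓
Π(2lᵢ+1) = 5×15×15 = 1125
triangle coeff Δ(2,7,7) = 1/185640
Σ_t [0,2]: t=0:+1/2419200 t=1:−1/518400 t=2:+1/2419200 = -1/907200
(3j)²=56/3315 [(2 7 7; 0 0 0)], sign=+1
Σ_t [0,0]: t=0:+1/159667200 = 1/159667200
(3j)²=9/1190 [(2 7 7; 2 -6 4)], sign=-1
⇒ 4πI² = 540/3757
I = (-1)√(540/3757/(4π)) = -0.10694768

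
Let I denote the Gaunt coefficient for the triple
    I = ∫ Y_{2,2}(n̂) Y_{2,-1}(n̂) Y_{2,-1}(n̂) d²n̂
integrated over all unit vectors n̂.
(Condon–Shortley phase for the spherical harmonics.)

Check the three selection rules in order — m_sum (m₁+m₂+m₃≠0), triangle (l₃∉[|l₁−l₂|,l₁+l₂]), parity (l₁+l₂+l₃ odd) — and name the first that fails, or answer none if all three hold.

m₁+m₂+m₃ = 2 − 1 − 1 = 0  ✓
triangle: |2−2|=0 ≤ l₃=2 ≤ 2+2=4  ✓
parity: l₁+l₂+l₃ = 6 is even  ✓

none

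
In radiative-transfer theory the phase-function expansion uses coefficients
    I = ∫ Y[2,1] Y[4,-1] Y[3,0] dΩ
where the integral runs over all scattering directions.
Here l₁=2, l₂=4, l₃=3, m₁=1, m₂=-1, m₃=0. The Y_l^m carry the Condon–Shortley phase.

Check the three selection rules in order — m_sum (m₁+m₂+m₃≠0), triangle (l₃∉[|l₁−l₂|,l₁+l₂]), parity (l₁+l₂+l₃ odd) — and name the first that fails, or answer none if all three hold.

azimuthal sum: 1 − 1 + 0 = 0  ✓
2 ≤ 3 ≤ 6 (triangle on l)  ✓
L = 2 + 4 + 3 = 9 (odd)  ✗

parity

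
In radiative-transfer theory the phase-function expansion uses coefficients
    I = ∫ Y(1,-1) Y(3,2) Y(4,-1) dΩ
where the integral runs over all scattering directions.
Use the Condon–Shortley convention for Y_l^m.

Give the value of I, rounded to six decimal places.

-0.106622

m-sum 0 ✓  L=8 even ✓  2≤4≤4 ✓
Π(2lᵢ+1) = 3×7×9 = 189
triangle coeff Δ(1,3,4) = 1/252
Σ_t [0,0]: t=0:+1/36 = 1/36
(3j)²=4/63 [(1 3 4; 0 0 0)], sign=+1
Σ_t [0,0]: t=0:+1/240 = 1/240
(3j)²=1/84 [(1 3 4; -1 2 -1)], sign=-1
⇒ 4πI² = 1/7
I = (-1)√(1/7/(4π)) = -0.10662181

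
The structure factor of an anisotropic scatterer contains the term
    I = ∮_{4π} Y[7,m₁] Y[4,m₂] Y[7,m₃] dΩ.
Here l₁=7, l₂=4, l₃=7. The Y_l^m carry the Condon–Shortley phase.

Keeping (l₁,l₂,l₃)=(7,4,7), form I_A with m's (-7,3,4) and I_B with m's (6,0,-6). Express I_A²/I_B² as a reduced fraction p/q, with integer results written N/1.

245/117

Shared (l₁,l₂,l₃)=(7,4,7): N and (l;000)² cancel in I_A²/I_B².
A: Δ = 4!·10!·4!/19! = 1/58198140; Racah Σ t=4..4: t=4:+1/522547200 = 1/522547200; ⇒ 3j(7 4 7; -7 3 4)² = 77/11628, sgn -1
B: Δ = 4!·10!·4!/19! = 1/58198140; Racah Σ t=0..1: t=0:+1/209018880 t=1:−1/130636800 = -1/348364800; ⇒ 3j(7 4 7; 6 0 -6)² = 143/45220, sgn +1
I_A²/I_B² = (77/11628)/(143/45220) = 245/117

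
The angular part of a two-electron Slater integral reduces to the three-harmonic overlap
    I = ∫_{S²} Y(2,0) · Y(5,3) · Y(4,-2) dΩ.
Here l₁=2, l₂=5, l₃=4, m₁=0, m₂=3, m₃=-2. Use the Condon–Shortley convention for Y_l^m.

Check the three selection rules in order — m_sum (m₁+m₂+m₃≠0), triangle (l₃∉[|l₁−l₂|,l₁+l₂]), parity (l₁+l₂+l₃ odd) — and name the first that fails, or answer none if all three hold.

Σmᵢ = 1  ✗
l₃∈[|l₁−l₂|,l₁+l₂]=[3,7], have l₃=4
Σlᵢ = 11 ⇒ odd

m_sum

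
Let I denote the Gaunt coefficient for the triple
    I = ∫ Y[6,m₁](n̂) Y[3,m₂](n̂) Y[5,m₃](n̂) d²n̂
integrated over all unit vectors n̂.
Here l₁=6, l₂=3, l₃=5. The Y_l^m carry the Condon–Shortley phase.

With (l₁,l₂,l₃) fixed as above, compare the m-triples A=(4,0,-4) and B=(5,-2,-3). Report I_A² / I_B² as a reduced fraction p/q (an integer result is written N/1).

Shared (l₁,l₂,l₃)=(6,3,5): N and (l;000)² cancel in I_A²/I_B².
A: Δ = 4!·8!·2!/15! = 1/675675; Racah Σ t=1..2: t=1:−1/60480 t=2:+1/161280 = -1/96768; ⇒ 3j(6 3 5; 4 0 -4)² = 15/1001, sgn +1
B: Δ = 4!·8!·2!/15! = 1/675675; Racah Σ t=0..1: t=0:+1/120960 t=1:−1/483840 = 1/161280; ⇒ 3j(6 3 5; 5 -2 -3)² = 2/91, sgn +1
I_A²/I_B² = (15/1001)/(2/91) = 15/22

15/22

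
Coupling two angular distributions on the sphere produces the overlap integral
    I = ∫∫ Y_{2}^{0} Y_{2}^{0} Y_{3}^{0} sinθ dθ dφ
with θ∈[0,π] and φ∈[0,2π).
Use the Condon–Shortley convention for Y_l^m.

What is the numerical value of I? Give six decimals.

l₁+l₂+l₃=7 is odd: 3j(l;000)=0 ⇒ I=0

0.000000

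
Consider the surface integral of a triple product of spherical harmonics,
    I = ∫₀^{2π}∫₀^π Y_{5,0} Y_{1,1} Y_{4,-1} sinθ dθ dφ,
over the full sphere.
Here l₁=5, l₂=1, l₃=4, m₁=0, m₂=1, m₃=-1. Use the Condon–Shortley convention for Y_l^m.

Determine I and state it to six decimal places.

m-sum 0 ✓  L=10 even ✓  4≤4≤6 ✓
Π(2lᵢ+1) = 11×3×9 = 297
triangle coeff Δ(5,1,4) = 1/495
Σ_t [1,1]: t=1:−1/576 = -1/576
(3j)²=5/99 [(5 1 4; 0 0 0)], sign=-1
Σ_t [2,2]: t=2:+1/1440 = 1/1440
(3j)²=2/99 [(5 1 4; 0 1 -1)], sign=-1
⇒ 4πI² = 10/33
I = (+1)√(10/33/(4π)) = 0.15528807

0.155288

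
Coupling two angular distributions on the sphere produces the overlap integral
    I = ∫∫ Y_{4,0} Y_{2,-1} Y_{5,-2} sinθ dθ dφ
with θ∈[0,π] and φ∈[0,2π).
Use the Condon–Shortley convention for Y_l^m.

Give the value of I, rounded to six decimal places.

m-sum = 0 − 1 − 2 = -3 ≠ 0 ⇒ I = 0

0.000000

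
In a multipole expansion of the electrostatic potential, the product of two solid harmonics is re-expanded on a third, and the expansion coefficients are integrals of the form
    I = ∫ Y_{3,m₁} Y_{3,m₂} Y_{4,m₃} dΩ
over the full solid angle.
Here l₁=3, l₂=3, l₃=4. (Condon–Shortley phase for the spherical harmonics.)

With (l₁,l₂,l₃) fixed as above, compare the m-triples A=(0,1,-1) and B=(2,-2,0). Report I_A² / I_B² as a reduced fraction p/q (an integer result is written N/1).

15/49

Same 3,3,4: normalisation and zero-m 3j drop out of the ratio.
A: Δ: 2! 4! 4! / 11! → 1/34650; sum: t=0:+1/288 t=1:−1/24 t=2:+1/48 = -5/288; 3j²(3 3 4; 0 1 -1) = Δ·Π!·Σ² = 5/462  (sign +1)
B: Δ: 2! 4! 4! / 11! → 1/34650; sum: t=0:+1/72 t=1:−1/576 = 7/576; 3j²(3 3 4; 2 -2 0) = Δ·Π!·Σ² = 7/198  (sign +1)
I_A²/I_B² = (5/462)/(7/198) = 15/49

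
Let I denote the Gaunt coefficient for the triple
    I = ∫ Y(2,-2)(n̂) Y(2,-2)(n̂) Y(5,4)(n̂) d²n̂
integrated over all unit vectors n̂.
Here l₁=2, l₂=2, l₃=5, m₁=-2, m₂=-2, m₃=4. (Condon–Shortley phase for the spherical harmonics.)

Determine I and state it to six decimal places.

0.000000

l₃=5 ∉ [0,4] — triangle fails ⇒ I = 0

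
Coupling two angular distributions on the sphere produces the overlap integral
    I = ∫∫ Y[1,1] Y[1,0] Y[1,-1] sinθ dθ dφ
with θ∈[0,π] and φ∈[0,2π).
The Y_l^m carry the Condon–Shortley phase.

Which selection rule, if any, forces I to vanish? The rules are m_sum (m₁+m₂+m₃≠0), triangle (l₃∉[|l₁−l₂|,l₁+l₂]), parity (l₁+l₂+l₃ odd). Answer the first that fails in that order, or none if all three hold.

Σmᵢ = 0  ✓
l₃∈[|l₁−l₂|,l₁+l₂]=[0,2], have l₃=1  ✓
Σlᵢ = 3 ⇒ odd  ✗

parity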